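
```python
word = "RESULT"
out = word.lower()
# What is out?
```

Trace (tracking out):
word = 'RESULT'  # -> word = 'RESULT'
out = word.lower()  # -> out = 'result'

Answer: 'result'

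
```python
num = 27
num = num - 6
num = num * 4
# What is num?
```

Trace (tracking num):
num = 27  # -> num = 27
num = num - 6  # -> num = 21
num = num * 4  # -> num = 84

Answer: 84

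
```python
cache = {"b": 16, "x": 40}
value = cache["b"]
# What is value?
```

Trace (tracking value):
cache = {'b': 16, 'x': 40}  # -> cache = {'b': 16, 'x': 40}
value = cache['b']  # -> value = 16

Answer: 16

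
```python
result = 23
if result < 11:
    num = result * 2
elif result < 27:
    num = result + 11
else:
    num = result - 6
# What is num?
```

Trace (tracking num):
result = 23  # -> result = 23
if result < 11:  # condition is False
elif result < 27:  # condition is True
    num = result + 11  # -> num = 34

Answer: 34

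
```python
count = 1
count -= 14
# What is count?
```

Trace (tracking count):
count = 1  # -> count = 1
count -= 14  # -> count = -13

Answer: -13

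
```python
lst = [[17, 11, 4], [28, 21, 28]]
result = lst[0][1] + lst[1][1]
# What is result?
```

Answer: 32

Derivation:
Trace (tracking result):
lst = [[17, 11, 4], [28, 21, 28]]  # -> lst = [[17, 11, 4], [28, 21, 28]]
result = lst[0][1] + lst[1][1]  # -> result = 32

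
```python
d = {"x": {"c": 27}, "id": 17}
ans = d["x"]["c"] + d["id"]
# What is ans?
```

Trace (tracking ans):
d = {'x': {'c': 27}, 'id': 17}  # -> d = {'x': {'c': 27}, 'id': 17}
ans = d['x']['c'] + d['id']  # -> ans = 44

Answer: 44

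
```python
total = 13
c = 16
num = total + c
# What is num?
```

Answer: 29

Derivation:
Trace (tracking num):
total = 13  # -> total = 13
c = 16  # -> c = 16
num = total + c  # -> num = 29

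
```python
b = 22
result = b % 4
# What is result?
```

Answer: 2

Derivation:
Trace (tracking result):
b = 22  # -> b = 22
result = b % 4  # -> result = 2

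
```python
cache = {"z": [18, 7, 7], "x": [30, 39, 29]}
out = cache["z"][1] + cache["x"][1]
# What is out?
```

Answer: 46

Derivation:
Trace (tracking out):
cache = {'z': [18, 7, 7], 'x': [30, 39, 29]}  # -> cache = {'z': [18, 7, 7], 'x': [30, 39, 29]}
out = cache['z'][1] + cache['x'][1]  # -> out = 46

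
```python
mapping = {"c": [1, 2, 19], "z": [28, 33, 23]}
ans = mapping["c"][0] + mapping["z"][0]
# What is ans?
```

Trace (tracking ans):
mapping = {'c': [1, 2, 19], 'z': [28, 33, 23]}  # -> mapping = {'c': [1, 2, 19], 'z': [28, 33, 23]}
ans = mapping['c'][0] + mapping['z'][0]  # -> ans = 29

Answer: 29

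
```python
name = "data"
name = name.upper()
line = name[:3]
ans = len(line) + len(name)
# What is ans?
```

Answer: 7

Derivation:
Trace (tracking ans):
name = 'data'  # -> name = 'data'
name = name.upper()  # -> name = 'DATA'
line = name[:3]  # -> line = 'DAT'
ans = len(line) + len(name)  # -> ans = 7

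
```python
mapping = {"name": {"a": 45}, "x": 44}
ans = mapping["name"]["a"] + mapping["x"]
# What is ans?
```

Answer: 89

Derivation:
Trace (tracking ans):
mapping = {'name': {'a': 45}, 'x': 44}  # -> mapping = {'name': {'a': 45}, 'x': 44}
ans = mapping['name']['a'] + mapping['x']  # -> ans = 89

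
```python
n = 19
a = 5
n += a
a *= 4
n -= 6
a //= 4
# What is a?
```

Trace (tracking a):
n = 19  # -> n = 19
a = 5  # -> a = 5
n += a  # -> n = 24
a *= 4  # -> a = 20
n -= 6  # -> n = 18
a //= 4  # -> a = 5

Answer: 5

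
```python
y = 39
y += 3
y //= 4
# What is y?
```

Answer: 10

Derivation:
Trace (tracking y):
y = 39  # -> y = 39
y += 3  # -> y = 42
y //= 4  # -> y = 10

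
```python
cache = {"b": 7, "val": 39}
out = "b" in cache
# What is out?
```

Answer: True

Derivation:
Trace (tracking out):
cache = {'b': 7, 'val': 39}  # -> cache = {'b': 7, 'val': 39}
out = 'b' in cache  # -> out = True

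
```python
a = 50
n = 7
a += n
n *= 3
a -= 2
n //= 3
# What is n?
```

Trace (tracking n):
a = 50  # -> a = 50
n = 7  # -> n = 7
a += n  # -> a = 57
n *= 3  # -> n = 21
a -= 2  # -> a = 55
n //= 3  # -> n = 7

Answer: 7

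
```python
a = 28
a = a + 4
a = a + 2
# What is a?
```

Trace (tracking a):
a = 28  # -> a = 28
a = a + 4  # -> a = 32
a = a + 2  # -> a = 34

Answer: 34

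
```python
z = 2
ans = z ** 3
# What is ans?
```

Answer: 8

Derivation:
Trace (tracking ans):
z = 2  # -> z = 2
ans = z ** 3  # -> ans = 8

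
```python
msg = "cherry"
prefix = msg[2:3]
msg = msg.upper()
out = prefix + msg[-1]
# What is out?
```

Answer: 'eY'

Derivation:
Trace (tracking out):
msg = 'cherry'  # -> msg = 'cherry'
prefix = msg[2:3]  # -> prefix = 'e'
msg = msg.upper()  # -> msg = 'CHERRY'
out = prefix + msg[-1]  # -> out = 'eY'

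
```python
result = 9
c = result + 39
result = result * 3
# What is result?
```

Trace (tracking result):
result = 9  # -> result = 9
c = result + 39  # -> c = 48
result = result * 3  # -> result = 27

Answer: 27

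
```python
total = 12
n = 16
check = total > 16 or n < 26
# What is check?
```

Answer: True

Derivation:
Trace (tracking check):
total = 12  # -> total = 12
n = 16  # -> n = 16
check = total > 16 or n < 26  # -> check = True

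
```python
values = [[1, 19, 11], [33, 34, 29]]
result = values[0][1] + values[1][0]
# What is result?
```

Answer: 52

Derivation:
Trace (tracking result):
values = [[1, 19, 11], [33, 34, 29]]  # -> values = [[1, 19, 11], [33, 34, 29]]
result = values[0][1] + values[1][0]  # -> result = 52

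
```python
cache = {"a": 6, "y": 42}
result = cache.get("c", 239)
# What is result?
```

Trace (tracking result):
cache = {'a': 6, 'y': 42}  # -> cache = {'a': 6, 'y': 42}
result = cache.get('c', 239)  # -> result = 239

Answer: 239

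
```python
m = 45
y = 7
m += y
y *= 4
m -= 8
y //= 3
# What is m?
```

Trace (tracking m):
m = 45  # -> m = 45
y = 7  # -> y = 7
m += y  # -> m = 52
y *= 4  # -> y = 28
m -= 8  # -> m = 44
y //= 3  # -> y = 9

Answer: 44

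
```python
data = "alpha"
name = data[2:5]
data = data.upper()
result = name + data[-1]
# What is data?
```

Answer: 'ALPHA'

Derivation:
Trace (tracking data):
data = 'alpha'  # -> data = 'alpha'
name = data[2:5]  # -> name = 'pha'
data = data.upper()  # -> data = 'ALPHA'
result = name + data[-1]  # -> result = 'phaA'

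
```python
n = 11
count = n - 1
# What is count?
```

Trace (tracking count):
n = 11  # -> n = 11
count = n - 1  # -> count = 10

Answer: 10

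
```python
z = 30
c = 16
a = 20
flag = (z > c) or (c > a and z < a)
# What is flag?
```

Trace (tracking flag):
z = 30  # -> z = 30
c = 16  # -> c = 16
a = 20  # -> a = 20
flag = z > c or (c > a and z < a)  # -> flag = True

Answer: True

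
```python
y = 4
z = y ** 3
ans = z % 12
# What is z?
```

Trace (tracking z):
y = 4  # -> y = 4
z = y ** 3  # -> z = 64
ans = z % 12  # -> ans = 4

Answer: 64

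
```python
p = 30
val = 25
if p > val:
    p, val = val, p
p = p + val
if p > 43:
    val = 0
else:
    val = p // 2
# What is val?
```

Answer: 0

Derivation:
Trace (tracking val):
p = 30  # -> p = 30
val = 25  # -> val = 25
if p > val:  # condition is True
    p, val = (val, p)  # -> p = 25, val = 30
p = p + val  # -> p = 55
if p > 43:  # condition is True
    val = 0  # -> val = 0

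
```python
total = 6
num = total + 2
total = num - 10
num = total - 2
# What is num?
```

Trace (tracking num):
total = 6  # -> total = 6
num = total + 2  # -> num = 8
total = num - 10  # -> total = -2
num = total - 2  # -> num = -4

Answer: -4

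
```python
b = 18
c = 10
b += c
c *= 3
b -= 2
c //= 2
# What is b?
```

Answer: 26

Derivation:
Trace (tracking b):
b = 18  # -> b = 18
c = 10  # -> c = 10
b += c  # -> b = 28
c *= 3  # -> c = 30
b -= 2  # -> b = 26
c //= 2  # -> c = 15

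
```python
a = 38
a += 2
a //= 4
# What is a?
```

Trace (tracking a):
a = 38  # -> a = 38
a += 2  # -> a = 40
a //= 4  # -> a = 10

Answer: 10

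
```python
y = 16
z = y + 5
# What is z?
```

Answer: 21

Derivation:
Trace (tracking z):
y = 16  # -> y = 16
z = y + 5  # -> z = 21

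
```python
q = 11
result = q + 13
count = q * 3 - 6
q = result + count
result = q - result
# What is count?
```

Trace (tracking count):
q = 11  # -> q = 11
result = q + 13  # -> result = 24
count = q * 3 - 6  # -> count = 27
q = result + count  # -> q = 51
result = q - result  # -> result = 27

Answer: 27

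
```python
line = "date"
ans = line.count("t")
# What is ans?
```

Trace (tracking ans):
line = 'date'  # -> line = 'date'
ans = line.count('t')  # -> ans = 1

Answer: 1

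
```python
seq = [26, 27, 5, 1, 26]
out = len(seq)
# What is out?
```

Trace (tracking out):
seq = [26, 27, 5, 1, 26]  # -> seq = [26, 27, 5, 1, 26]
out = len(seq)  # -> out = 5

Answer: 5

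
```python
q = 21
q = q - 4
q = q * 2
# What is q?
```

Answer: 34

Derivation:
Trace (tracking q):
q = 21  # -> q = 21
q = q - 4  # -> q = 17
q = q * 2  # -> q = 34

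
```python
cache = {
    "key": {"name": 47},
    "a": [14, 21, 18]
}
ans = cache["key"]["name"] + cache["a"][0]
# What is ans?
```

Trace (tracking ans):
cache = {'key': {'name': 47}, 'a': [14, 21, 18]}  # -> cache = {'key': {'name': 47}, 'a': [14, 21, 18]}
ans = cache['key']['name'] + cache['a'][0]  # -> ans = 61

Answer: 61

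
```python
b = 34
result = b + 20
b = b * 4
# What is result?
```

Trace (tracking result):
b = 34  # -> b = 34
result = b + 20  # -> result = 54
b = b * 4  # -> b = 136

Answer: 54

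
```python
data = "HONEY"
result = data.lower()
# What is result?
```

Answer: 'honey'

Derivation:
Trace (tracking result):
data = 'HONEY'  # -> data = 'HONEY'
result = data.lower()  # -> result = 'honey'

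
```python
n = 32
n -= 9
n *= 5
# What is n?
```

Answer: 115

Derivation:
Trace (tracking n):
n = 32  # -> n = 32
n -= 9  # -> n = 23
n *= 5  # -> n = 115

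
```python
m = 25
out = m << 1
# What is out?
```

Answer: 50

Derivation:
Trace (tracking out):
m = 25  # -> m = 25
out = m << 1  # -> out = 50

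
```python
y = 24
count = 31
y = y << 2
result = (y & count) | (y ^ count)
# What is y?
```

Answer: 96

Derivation:
Trace (tracking y):
y = 24  # -> y = 24
count = 31  # -> count = 31
y = y << 2  # -> y = 96
result = y & count | y ^ count  # -> result = 127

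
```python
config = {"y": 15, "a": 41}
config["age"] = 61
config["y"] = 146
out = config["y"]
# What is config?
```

Trace (tracking config):
config = {'y': 15, 'a': 41}  # -> config = {'y': 15, 'a': 41}
config['age'] = 61  # -> config = {'y': 15, 'a': 41, 'age': 61}
config['y'] = 146  # -> config = {'y': 146, 'a': 41, 'age': 61}
out = config['y']  # -> out = 146

Answer: {'y': 146, 'a': 41, 'age': 61}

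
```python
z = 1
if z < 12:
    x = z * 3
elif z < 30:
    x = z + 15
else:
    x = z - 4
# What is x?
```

Trace (tracking x):
z = 1  # -> z = 1
if z < 12:  # condition is True
    x = z * 3  # -> x = 3

Answer: 3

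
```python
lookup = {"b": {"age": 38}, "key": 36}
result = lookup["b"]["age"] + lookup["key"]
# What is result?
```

Trace (tracking result):
lookup = {'b': {'age': 38}, 'key': 36}  # -> lookup = {'b': {'age': 38}, 'key': 36}
result = lookup['b']['age'] + lookup['key']  # -> result = 74

Answer: 74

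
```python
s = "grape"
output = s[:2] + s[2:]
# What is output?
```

Trace (tracking output):
s = 'grape'  # -> s = 'grape'
output = s[:2] + s[2:]  # -> output = 'grape'

Answer: 'grape'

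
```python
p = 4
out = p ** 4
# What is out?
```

Answer: 256

Derivation:
Trace (tracking out):
p = 4  # -> p = 4
out = p ** 4  # -> out = 256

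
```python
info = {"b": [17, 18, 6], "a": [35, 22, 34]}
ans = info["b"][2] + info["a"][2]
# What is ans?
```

Trace (tracking ans):
info = {'b': [17, 18, 6], 'a': [35, 22, 34]}  # -> info = {'b': [17, 18, 6], 'a': [35, 22, 34]}
ans = info['b'][2] + info['a'][2]  # -> ans = 40

Answer: 40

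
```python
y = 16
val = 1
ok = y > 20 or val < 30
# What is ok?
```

Trace (tracking ok):
y = 16  # -> y = 16
val = 1  # -> val = 1
ok = y > 20 or val < 30  # -> ok = True

Answer: True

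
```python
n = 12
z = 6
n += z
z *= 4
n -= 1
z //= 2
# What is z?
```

Trace (tracking z):
n = 12  # -> n = 12
z = 6  # -> z = 6
n += z  # -> n = 18
z *= 4  # -> z = 24
n -= 1  # -> n = 17
z //= 2  # -> z = 12

Answer: 12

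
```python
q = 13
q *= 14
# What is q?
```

Answer: 182

Derivation:
Trace (tracking q):
q = 13  # -> q = 13
q *= 14  # -> q = 182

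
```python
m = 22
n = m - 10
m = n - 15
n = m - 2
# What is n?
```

Trace (tracking n):
m = 22  # -> m = 22
n = m - 10  # -> n = 12
m = n - 15  # -> m = -3
n = m - 2  # -> n = -5

Answer: -5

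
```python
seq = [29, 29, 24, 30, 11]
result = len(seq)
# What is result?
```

Trace (tracking result):
seq = [29, 29, 24, 30, 11]  # -> seq = [29, 29, 24, 30, 11]
result = len(seq)  # -> result = 5

Answer: 5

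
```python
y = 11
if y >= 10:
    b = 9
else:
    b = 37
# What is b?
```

Answer: 9

Derivation:
Trace (tracking b):
y = 11  # -> y = 11
if y >= 10:  # condition is True
    b = 9  # -> b = 9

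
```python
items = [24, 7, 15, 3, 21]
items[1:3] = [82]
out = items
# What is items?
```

Answer: [24, 82, 3, 21]

Derivation:
Trace (tracking items):
items = [24, 7, 15, 3, 21]  # -> items = [24, 7, 15, 3, 21]
items[1:3] = [82]  # -> items = [24, 82, 3, 21]
out = items  # -> out = [24, 82, 3, 21]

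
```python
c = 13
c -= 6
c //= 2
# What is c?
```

Trace (tracking c):
c = 13  # -> c = 13
c -= 6  # -> c = 7
c //= 2  # -> c = 3

Answer: 3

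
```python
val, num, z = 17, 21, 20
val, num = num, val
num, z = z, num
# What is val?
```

Answer: 21

Derivation:
Trace (tracking val):
val, num, z = (17, 21, 20)  # -> val = 17, num = 21, z = 20
val, num = (num, val)  # -> val = 21, num = 17
num, z = (z, num)  # -> num = 20, z = 17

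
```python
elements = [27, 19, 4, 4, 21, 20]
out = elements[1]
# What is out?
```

Answer: 19

Derivation:
Trace (tracking out):
elements = [27, 19, 4, 4, 21, 20]  # -> elements = [27, 19, 4, 4, 21, 20]
out = elements[1]  # -> out = 19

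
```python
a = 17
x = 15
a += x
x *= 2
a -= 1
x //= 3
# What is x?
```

Answer: 10

Derivation:
Trace (tracking x):
a = 17  # -> a = 17
x = 15  # -> x = 15
a += x  # -> a = 32
x *= 2  # -> x = 30
a -= 1  # -> a = 31
x //= 3  # -> x = 10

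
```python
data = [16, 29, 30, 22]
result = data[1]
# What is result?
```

Answer: 29

Derivation:
Trace (tracking result):
data = [16, 29, 30, 22]  # -> data = [16, 29, 30, 22]
result = data[1]  # -> result = 29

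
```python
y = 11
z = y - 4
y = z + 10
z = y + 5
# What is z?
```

Trace (tracking z):
y = 11  # -> y = 11
z = y - 4  # -> z = 7
y = z + 10  # -> y = 17
z = y + 5  # -> z = 22

Answer: 22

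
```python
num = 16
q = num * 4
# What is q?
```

Trace (tracking q):
num = 16  # -> num = 16
q = num * 4  # -> q = 64

Answer: 64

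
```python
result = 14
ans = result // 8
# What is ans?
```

Trace (tracking ans):
result = 14  # -> result = 14
ans = result // 8  # -> ans = 1

Answer: 1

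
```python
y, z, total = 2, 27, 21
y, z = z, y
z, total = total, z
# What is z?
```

Trace (tracking z):
y, z, total = (2, 27, 21)  # -> y = 2, z = 27, total = 21
y, z = (z, y)  # -> y = 27, z = 2
z, total = (total, z)  # -> z = 21, total = 2

Answer: 21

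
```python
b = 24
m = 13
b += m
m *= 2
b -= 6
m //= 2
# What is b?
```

Trace (tracking b):
b = 24  # -> b = 24
m = 13  # -> m = 13
b += m  # -> b = 37
m *= 2  # -> m = 26
b -= 6  # -> b = 31
m //= 2  # -> m = 13

Answer: 31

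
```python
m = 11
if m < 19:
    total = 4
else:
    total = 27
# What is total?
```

Trace (tracking total):
m = 11  # -> m = 11
if m < 19:  # condition is True
    total = 4  # -> total = 4

Answer: 4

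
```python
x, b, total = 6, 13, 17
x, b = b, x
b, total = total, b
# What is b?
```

Trace (tracking b):
x, b, total = (6, 13, 17)  # -> x = 6, b = 13, total = 17
x, b = (b, x)  # -> x = 13, b = 6
b, total = (total, b)  # -> b = 17, total = 6

Answer: 17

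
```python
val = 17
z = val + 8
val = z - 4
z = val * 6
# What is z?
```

Trace (tracking z):
val = 17  # -> val = 17
z = val + 8  # -> z = 25
val = z - 4  # -> val = 21
z = val * 6  # -> z = 126

Answer: 126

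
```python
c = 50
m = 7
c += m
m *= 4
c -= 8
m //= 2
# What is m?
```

Answer: 14

Derivation:
Trace (tracking m):
c = 50  # -> c = 50
m = 7  # -> m = 7
c += m  # -> c = 57
m *= 4  # -> m = 28
c -= 8  # -> c = 49
m //= 2  # -> m = 14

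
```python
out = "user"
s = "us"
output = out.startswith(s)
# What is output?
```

Trace (tracking output):
out = 'user'  # -> out = 'user'
s = 'us'  # -> s = 'us'
output = out.startswith(s)  # -> output = True

Answer: True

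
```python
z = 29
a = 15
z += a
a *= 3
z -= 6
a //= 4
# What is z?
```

Answer: 38

Derivation:
Trace (tracking z):
z = 29  # -> z = 29
a = 15  # -> a = 15
z += a  # -> z = 44
a *= 3  # -> a = 45
z -= 6  # -> z = 38
a //= 4  # -> a = 11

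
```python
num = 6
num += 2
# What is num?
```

Trace (tracking num):
num = 6  # -> num = 6
num += 2  # -> num = 8

Answer: 8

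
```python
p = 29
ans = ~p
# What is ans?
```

Trace (tracking ans):
p = 29  # -> p = 29
ans = ~p  # -> ans = -30

Answer: -30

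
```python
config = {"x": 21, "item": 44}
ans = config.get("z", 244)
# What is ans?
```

Answer: 244

Derivation:
Trace (tracking ans):
config = {'x': 21, 'item': 44}  # -> config = {'x': 21, 'item': 44}
ans = config.get('z', 244)  # -> ans = 244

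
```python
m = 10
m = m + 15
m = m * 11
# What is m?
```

Trace (tracking m):
m = 10  # -> m = 10
m = m + 15  # -> m = 25
m = m * 11  # -> m = 275

Answer: 275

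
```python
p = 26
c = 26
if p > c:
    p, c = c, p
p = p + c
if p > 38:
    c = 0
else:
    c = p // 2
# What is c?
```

Answer: 0

Derivation:
Trace (tracking c):
p = 26  # -> p = 26
c = 26  # -> c = 26
if p > c:  # condition is False
p = p + c  # -> p = 52
if p > 38:  # condition is True
    c = 0  # -> c = 0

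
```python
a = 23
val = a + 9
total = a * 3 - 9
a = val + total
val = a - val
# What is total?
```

Answer: 60

Derivation:
Trace (tracking total):
a = 23  # -> a = 23
val = a + 9  # -> val = 32
total = a * 3 - 9  # -> total = 60
a = val + total  # -> a = 92
val = a - val  # -> val = 60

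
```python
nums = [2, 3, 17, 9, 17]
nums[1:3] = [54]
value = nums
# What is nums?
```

Trace (tracking nums):
nums = [2, 3, 17, 9, 17]  # -> nums = [2, 3, 17, 9, 17]
nums[1:3] = [54]  # -> nums = [2, 54, 9, 17]
value = nums  # -> value = [2, 54, 9, 17]

Answer: [2, 54, 9, 17]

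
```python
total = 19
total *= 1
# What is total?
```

Answer: 19

Derivation:
Trace (tracking total):
total = 19  # -> total = 19
total *= 1  # -> total = 19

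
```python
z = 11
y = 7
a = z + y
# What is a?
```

Trace (tracking a):
z = 11  # -> z = 11
y = 7  # -> y = 7
a = z + y  # -> a = 18

Answer: 18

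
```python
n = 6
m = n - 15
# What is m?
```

Trace (tracking m):
n = 6  # -> n = 6
m = n - 15  # -> m = -9

Answer: -9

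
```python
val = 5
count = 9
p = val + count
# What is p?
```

Answer: 14

Derivation:
Trace (tracking p):
val = 5  # -> val = 5
count = 9  # -> count = 9
p = val + count  # -> p = 14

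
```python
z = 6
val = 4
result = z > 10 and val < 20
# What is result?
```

Answer: False

Derivation:
Trace (tracking result):
z = 6  # -> z = 6
val = 4  # -> val = 4
result = z > 10 and val < 20  # -> result = False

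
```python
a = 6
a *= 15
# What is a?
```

Answer: 90

Derivation:
Trace (tracking a):
a = 6  # -> a = 6
a *= 15  # -> a = 90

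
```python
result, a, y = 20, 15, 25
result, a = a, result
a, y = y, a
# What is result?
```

Answer: 15

Derivation:
Trace (tracking result):
result, a, y = (20, 15, 25)  # -> result = 20, a = 15, y = 25
result, a = (a, result)  # -> result = 15, a = 20
a, y = (y, a)  # -> a = 25, y = 20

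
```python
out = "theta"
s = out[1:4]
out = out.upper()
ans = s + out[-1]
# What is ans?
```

Answer: 'hetA'

Derivation:
Trace (tracking ans):
out = 'theta'  # -> out = 'theta'
s = out[1:4]  # -> s = 'het'
out = out.upper()  # -> out = 'THETA'
ans = s + out[-1]  # -> ans = 'hetA'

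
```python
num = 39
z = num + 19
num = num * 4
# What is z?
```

Answer: 58

Derivation:
Trace (tracking z):
num = 39  # -> num = 39
z = num + 19  # -> z = 58
num = num * 4  # -> num = 156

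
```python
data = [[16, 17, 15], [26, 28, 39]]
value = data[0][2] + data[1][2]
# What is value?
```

Trace (tracking value):
data = [[16, 17, 15], [26, 28, 39]]  # -> data = [[16, 17, 15], [26, 28, 39]]
value = data[0][2] + data[1][2]  # -> value = 54

Answer: 54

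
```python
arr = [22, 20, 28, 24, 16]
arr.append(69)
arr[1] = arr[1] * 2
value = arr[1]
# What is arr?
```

Answer: [22, 40, 28, 24, 16, 69]

Derivation:
Trace (tracking arr):
arr = [22, 20, 28, 24, 16]  # -> arr = [22, 20, 28, 24, 16]
arr.append(69)  # -> arr = [22, 20, 28, 24, 16, 69]
arr[1] = arr[1] * 2  # -> arr = [22, 40, 28, 24, 16, 69]
value = arr[1]  # -> value = 40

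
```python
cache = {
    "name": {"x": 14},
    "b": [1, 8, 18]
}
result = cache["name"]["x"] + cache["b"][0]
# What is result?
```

Answer: 15

Derivation:
Trace (tracking result):
cache = {'name': {'x': 14}, 'b': [1, 8, 18]}  # -> cache = {'name': {'x': 14}, 'b': [1, 8, 18]}
result = cache['name']['x'] + cache['b'][0]  # -> result = 15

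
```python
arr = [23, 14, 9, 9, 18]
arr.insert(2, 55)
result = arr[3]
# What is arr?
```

Trace (tracking arr):
arr = [23, 14, 9, 9, 18]  # -> arr = [23, 14, 9, 9, 18]
arr.insert(2, 55)  # -> arr = [23, 14, 55, 9, 9, 18]
result = arr[3]  # -> result = 9

Answer: [23, 14, 55, 9, 9, 18]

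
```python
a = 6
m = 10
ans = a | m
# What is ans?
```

Answer: 14

Derivation:
Trace (tracking ans):
a = 6  # -> a = 6
m = 10  # -> m = 10
ans = a | m  # -> ans = 14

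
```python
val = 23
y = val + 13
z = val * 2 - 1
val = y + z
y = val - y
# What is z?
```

Answer: 45

Derivation:
Trace (tracking z):
val = 23  # -> val = 23
y = val + 13  # -> y = 36
z = val * 2 - 1  # -> z = 45
val = y + z  # -> val = 81
y = val - y  # -> y = 45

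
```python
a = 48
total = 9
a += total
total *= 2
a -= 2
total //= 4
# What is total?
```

Trace (tracking total):
a = 48  # -> a = 48
total = 9  # -> total = 9
a += total  # -> a = 57
total *= 2  # -> total = 18
a -= 2  # -> a = 55
total //= 4  # -> total = 4

Answer: 4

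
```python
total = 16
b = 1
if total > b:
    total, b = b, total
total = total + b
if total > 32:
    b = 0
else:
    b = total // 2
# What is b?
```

Trace (tracking b):
total = 16  # -> total = 16
b = 1  # -> b = 1
if total > b:  # condition is True
    total, b = (b, total)  # -> total = 1, b = 16
total = total + b  # -> total = 17
if total > 32:  # condition is False
else:
    b = total // 2  # -> b = 8

Answer: 8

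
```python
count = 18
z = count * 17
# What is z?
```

Trace (tracking z):
count = 18  # -> count = 18
z = count * 17  # -> z = 306

Answer: 306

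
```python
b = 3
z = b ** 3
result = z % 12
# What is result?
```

Trace (tracking result):
b = 3  # -> b = 3
z = b ** 3  # -> z = 27
result = z % 12  # -> result = 3

Answer: 3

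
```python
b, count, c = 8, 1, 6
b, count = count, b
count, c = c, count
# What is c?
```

Trace (tracking c):
b, count, c = (8, 1, 6)  # -> b = 8, count = 1, c = 6
b, count = (count, b)  # -> b = 1, count = 8
count, c = (c, count)  # -> count = 6, c = 8

Answer: 8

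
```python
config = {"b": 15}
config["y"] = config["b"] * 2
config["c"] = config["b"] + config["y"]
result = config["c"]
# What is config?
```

Answer: {'b': 15, 'y': 30, 'c': 45}

Derivation:
Trace (tracking config):
config = {'b': 15}  # -> config = {'b': 15}
config['y'] = config['b'] * 2  # -> config = {'b': 15, 'y': 30}
config['c'] = config['b'] + config['y']  # -> config = {'b': 15, 'y': 30, 'c': 45}
result = config['c']  # -> result = 45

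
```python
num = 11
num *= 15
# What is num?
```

Trace (tracking num):
num = 11  # -> num = 11
num *= 15  # -> num = 165

Answer: 165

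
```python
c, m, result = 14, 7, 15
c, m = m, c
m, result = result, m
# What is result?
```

Trace (tracking result):
c, m, result = (14, 7, 15)  # -> c = 14, m = 7, result = 15
c, m = (m, c)  # -> c = 7, m = 14
m, result = (result, m)  # -> m = 15, result = 14

Answer: 14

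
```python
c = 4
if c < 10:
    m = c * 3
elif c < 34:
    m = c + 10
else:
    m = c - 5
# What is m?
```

Answer: 12

Derivation:
Trace (tracking m):
c = 4  # -> c = 4
if c < 10:  # condition is True
    m = c * 3  # -> m = 12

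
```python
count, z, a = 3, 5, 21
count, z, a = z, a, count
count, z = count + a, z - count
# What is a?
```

Answer: 3

Derivation:
Trace (tracking a):
count, z, a = (3, 5, 21)  # -> count = 3, z = 5, a = 21
count, z, a = (z, a, count)  # -> count = 5, z = 21, a = 3
count, z = (count + a, z - count)  # -> count = 8, z = 16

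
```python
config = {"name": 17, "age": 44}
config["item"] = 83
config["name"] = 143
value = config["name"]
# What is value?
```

Trace (tracking value):
config = {'name': 17, 'age': 44}  # -> config = {'name': 17, 'age': 44}
config['item'] = 83  # -> config = {'name': 17, 'age': 44, 'item': 83}
config['name'] = 143  # -> config = {'name': 143, 'age': 44, 'item': 83}
value = config['name']  # -> value = 143

Answer: 143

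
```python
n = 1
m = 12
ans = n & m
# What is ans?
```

Answer: 0

Derivation:
Trace (tracking ans):
n = 1  # -> n = 1
m = 12  # -> m = 12
ans = n & m  # -> ans = 0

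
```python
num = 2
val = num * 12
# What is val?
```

Trace (tracking val):
num = 2  # -> num = 2
val = num * 12  # -> val = 24

Answer: 24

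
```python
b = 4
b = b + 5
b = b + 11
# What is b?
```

Trace (tracking b):
b = 4  # -> b = 4
b = b + 5  # -> b = 9
b = b + 11  # -> b = 20

Answer: 20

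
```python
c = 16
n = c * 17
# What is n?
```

Answer: 272

Derivation:
Trace (tracking n):
c = 16  # -> c = 16
n = c * 17  # -> n = 272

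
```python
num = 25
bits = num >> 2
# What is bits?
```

Trace (tracking bits):
num = 25  # -> num = 25
bits = num >> 2  # -> bits = 6

Answer: 6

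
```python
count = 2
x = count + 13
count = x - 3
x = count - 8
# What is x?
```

Trace (tracking x):
count = 2  # -> count = 2
x = count + 13  # -> x = 15
count = x - 3  # -> count = 12
x = count - 8  # -> x = 4

Answer: 4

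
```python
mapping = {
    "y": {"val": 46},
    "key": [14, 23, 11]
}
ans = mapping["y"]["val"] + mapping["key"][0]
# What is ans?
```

Answer: 60

Derivation:
Trace (tracking ans):
mapping = {'y': {'val': 46}, 'key': [14, 23, 11]}  # -> mapping = {'y': {'val': 46}, 'key': [14, 23, 11]}
ans = mapping['y']['val'] + mapping['key'][0]  # -> ans = 60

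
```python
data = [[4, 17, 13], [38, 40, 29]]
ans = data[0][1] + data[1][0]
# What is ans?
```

Answer: 55

Derivation:
Trace (tracking ans):
data = [[4, 17, 13], [38, 40, 29]]  # -> data = [[4, 17, 13], [38, 40, 29]]
ans = data[0][1] + data[1][0]  # -> ans = 55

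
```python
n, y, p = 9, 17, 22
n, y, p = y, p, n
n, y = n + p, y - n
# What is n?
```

Trace (tracking n):
n, y, p = (9, 17, 22)  # -> n = 9, y = 17, p = 22
n, y, p = (y, p, n)  # -> n = 17, y = 22, p = 9
n, y = (n + p, y - n)  # -> n = 26, y = 5

Answer: 26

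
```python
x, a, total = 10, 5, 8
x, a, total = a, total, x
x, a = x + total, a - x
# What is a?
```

Trace (tracking a):
x, a, total = (10, 5, 8)  # -> x = 10, a = 5, total = 8
x, a, total = (a, total, x)  # -> x = 5, a = 8, total = 10
x, a = (x + total, a - x)  # -> x = 15, a = 3

Answer: 3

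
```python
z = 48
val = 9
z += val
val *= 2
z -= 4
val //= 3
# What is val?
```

Answer: 6

Derivation:
Trace (tracking val):
z = 48  # -> z = 48
val = 9  # -> val = 9
z += val  # -> z = 57
val *= 2  # -> val = 18
z -= 4  # -> z = 53
val //= 3  # -> val = 6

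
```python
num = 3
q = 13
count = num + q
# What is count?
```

Trace (tracking count):
num = 3  # -> num = 3
q = 13  # -> q = 13
count = num + q  # -> count = 16

Answer: 16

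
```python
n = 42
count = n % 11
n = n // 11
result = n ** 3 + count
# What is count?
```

Answer: 9

Derivation:
Trace (tracking count):
n = 42  # -> n = 42
count = n % 11  # -> count = 9
n = n // 11  # -> n = 3
result = n ** 3 + count  # -> result = 36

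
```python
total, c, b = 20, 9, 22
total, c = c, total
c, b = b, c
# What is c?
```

Answer: 22

Derivation:
Trace (tracking c):
total, c, b = (20, 9, 22)  # -> total = 20, c = 9, b = 22
total, c = (c, total)  # -> total = 9, c = 20
c, b = (b, c)  # -> c = 22, b = 20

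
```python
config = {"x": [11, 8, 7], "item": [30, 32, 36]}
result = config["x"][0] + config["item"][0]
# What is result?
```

Answer: 41

Derivation:
Trace (tracking result):
config = {'x': [11, 8, 7], 'item': [30, 32, 36]}  # -> config = {'x': [11, 8, 7], 'item': [30, 32, 36]}
result = config['x'][0] + config['item'][0]  # -> result = 41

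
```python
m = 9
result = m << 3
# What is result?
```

Answer: 72

Derivation:
Trace (tracking result):
m = 9  # -> m = 9
result = m << 3  # -> result = 72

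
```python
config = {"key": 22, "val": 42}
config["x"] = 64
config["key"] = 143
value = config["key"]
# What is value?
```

Trace (tracking value):
config = {'key': 22, 'val': 42}  # -> config = {'key': 22, 'val': 42}
config['x'] = 64  # -> config = {'key': 22, 'val': 42, 'x': 64}
config['key'] = 143  # -> config = {'key': 143, 'val': 42, 'x': 64}
value = config['key']  # -> value = 143

Answer: 143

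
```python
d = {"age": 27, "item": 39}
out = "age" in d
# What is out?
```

Answer: True

Derivation:
Trace (tracking out):
d = {'age': 27, 'item': 39}  # -> d = {'age': 27, 'item': 39}
out = 'age' in d  # -> out = True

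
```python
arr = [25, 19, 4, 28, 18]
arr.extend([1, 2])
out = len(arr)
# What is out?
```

Trace (tracking out):
arr = [25, 19, 4, 28, 18]  # -> arr = [25, 19, 4, 28, 18]
arr.extend([1, 2])  # -> arr = [25, 19, 4, 28, 18, 1, 2]
out = len(arr)  # -> out = 7

Answer: 7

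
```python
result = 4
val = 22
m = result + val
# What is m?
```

Trace (tracking m):
result = 4  # -> result = 4
val = 22  # -> val = 22
m = result + val  # -> m = 26

Answer: 26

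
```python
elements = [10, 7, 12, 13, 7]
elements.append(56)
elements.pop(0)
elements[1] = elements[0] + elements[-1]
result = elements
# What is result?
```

Trace (tracking result):
elements = [10, 7, 12, 13, 7]  # -> elements = [10, 7, 12, 13, 7]
elements.append(56)  # -> elements = [10, 7, 12, 13, 7, 56]
elements.pop(0)  # -> elements = [7, 12, 13, 7, 56]
elements[1] = elements[0] + elements[-1]  # -> elements = [7, 63, 13, 7, 56]
result = elements  # -> result = [7, 63, 13, 7, 56]

Answer: [7, 63, 13, 7, 56]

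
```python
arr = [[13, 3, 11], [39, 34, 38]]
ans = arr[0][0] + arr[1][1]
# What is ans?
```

Answer: 47

Derivation:
Trace (tracking ans):
arr = [[13, 3, 11], [39, 34, 38]]  # -> arr = [[13, 3, 11], [39, 34, 38]]
ans = arr[0][0] + arr[1][1]  # -> ans = 47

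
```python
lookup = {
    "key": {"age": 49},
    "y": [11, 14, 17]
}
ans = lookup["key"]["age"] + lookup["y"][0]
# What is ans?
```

Answer: 60

Derivation:
Trace (tracking ans):
lookup = {'key': {'age': 49}, 'y': [11, 14, 17]}  # -> lookup = {'key': {'age': 49}, 'y': [11, 14, 17]}
ans = lookup['key']['age'] + lookup['y'][0]  # -> ans = 60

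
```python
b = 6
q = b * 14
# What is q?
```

Answer: 84

Derivation:
Trace (tracking q):
b = 6  # -> b = 6
q = b * 14  # -> q = 84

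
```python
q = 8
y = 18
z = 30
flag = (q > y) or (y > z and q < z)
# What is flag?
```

Answer: False

Derivation:
Trace (tracking flag):
q = 8  # -> q = 8
y = 18  # -> y = 18
z = 30  # -> z = 30
flag = q > y or (y > z and q < z)  # -> flag = False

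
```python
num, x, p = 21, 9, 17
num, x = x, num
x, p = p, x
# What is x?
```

Answer: 17

Derivation:
Trace (tracking x):
num, x, p = (21, 9, 17)  # -> num = 21, x = 9, p = 17
num, x = (x, num)  # -> num = 9, x = 21
x, p = (p, x)  # -> x = 17, p = 21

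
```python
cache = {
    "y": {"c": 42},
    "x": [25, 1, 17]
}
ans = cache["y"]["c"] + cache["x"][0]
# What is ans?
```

Answer: 67

Derivation:
Trace (tracking ans):
cache = {'y': {'c': 42}, 'x': [25, 1, 17]}  # -> cache = {'y': {'c': 42}, 'x': [25, 1, 17]}
ans = cache['y']['c'] + cache['x'][0]  # -> ans = 67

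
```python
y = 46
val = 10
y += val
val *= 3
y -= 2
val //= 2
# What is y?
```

Trace (tracking y):
y = 46  # -> y = 46
val = 10  # -> val = 10
y += val  # -> y = 56
val *= 3  # -> val = 30
y -= 2  # -> y = 54
val //= 2  # -> val = 15

Answer: 54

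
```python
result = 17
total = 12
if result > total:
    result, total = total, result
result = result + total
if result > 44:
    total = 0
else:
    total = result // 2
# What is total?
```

Answer: 14

Derivation:
Trace (tracking total):
result = 17  # -> result = 17
total = 12  # -> total = 12
if result > total:  # condition is True
    result, total = (total, result)  # -> result = 12, total = 17
result = result + total  # -> result = 29
if result > 44:  # condition is False
else:
    total = result // 2  # -> total = 14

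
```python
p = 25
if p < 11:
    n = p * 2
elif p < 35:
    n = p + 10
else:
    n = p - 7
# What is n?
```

Trace (tracking n):
p = 25  # -> p = 25
if p < 11:  # condition is False
elif p < 35:  # condition is True
    n = p + 10  # -> n = 35

Answer: 35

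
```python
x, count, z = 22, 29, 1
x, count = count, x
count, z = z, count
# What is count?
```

Answer: 1

Derivation:
Trace (tracking count):
x, count, z = (22, 29, 1)  # -> x = 22, count = 29, z = 1
x, count = (count, x)  # -> x = 29, count = 22
count, z = (z, count)  # -> count = 1, z = 22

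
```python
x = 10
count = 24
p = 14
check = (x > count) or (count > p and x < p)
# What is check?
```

Answer: True

Derivation:
Trace (tracking check):
x = 10  # -> x = 10
count = 24  # -> count = 24
p = 14  # -> p = 14
check = x > count or (count > p and x < p)  # -> check = True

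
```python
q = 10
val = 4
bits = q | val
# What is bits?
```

Trace (tracking bits):
q = 10  # -> q = 10
val = 4  # -> val = 4
bits = q | val  # -> bits = 14

Answer: 14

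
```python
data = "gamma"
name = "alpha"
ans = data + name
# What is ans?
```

Answer: 'gammaalpha'

Derivation:
Trace (tracking ans):
data = 'gamma'  # -> data = 'gamma'
name = 'alpha'  # -> name = 'alpha'
ans = data + name  # -> ans = 'gammaalpha'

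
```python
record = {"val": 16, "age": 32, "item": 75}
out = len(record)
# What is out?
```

Trace (tracking out):
record = {'val': 16, 'age': 32, 'item': 75}  # -> record = {'val': 16, 'age': 32, 'item': 75}
out = len(record)  # -> out = 3

Answer: 3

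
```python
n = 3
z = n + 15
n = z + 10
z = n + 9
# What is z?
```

Answer: 37

Derivation:
Trace (tracking z):
n = 3  # -> n = 3
z = n + 15  # -> z = 18
n = z + 10  # -> n = 28
z = n + 9  # -> z = 37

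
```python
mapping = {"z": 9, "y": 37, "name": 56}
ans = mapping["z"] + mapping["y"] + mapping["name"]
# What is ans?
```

Answer: 102

Derivation:
Trace (tracking ans):
mapping = {'z': 9, 'y': 37, 'name': 56}  # -> mapping = {'z': 9, 'y': 37, 'name': 56}
ans = mapping['z'] + mapping['y'] + mapping['name']  # -> ans = 102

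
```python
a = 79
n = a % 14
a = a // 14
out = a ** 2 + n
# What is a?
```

Trace (tracking a):
a = 79  # -> a = 79
n = a % 14  # -> n = 9
a = a // 14  # -> a = 5
out = a ** 2 + n  # -> out = 34

Answer: 5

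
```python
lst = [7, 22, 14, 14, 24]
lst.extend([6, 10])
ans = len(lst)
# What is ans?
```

Answer: 7

Derivation:
Trace (tracking ans):
lst = [7, 22, 14, 14, 24]  # -> lst = [7, 22, 14, 14, 24]
lst.extend([6, 10])  # -> lst = [7, 22, 14, 14, 24, 6, 10]
ans = len(lst)  # -> ans = 7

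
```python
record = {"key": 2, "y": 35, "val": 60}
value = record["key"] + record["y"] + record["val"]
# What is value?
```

Trace (tracking value):
record = {'key': 2, 'y': 35, 'val': 60}  # -> record = {'key': 2, 'y': 35, 'val': 60}
value = record['key'] + record['y'] + record['val']  # -> value = 97

Answer: 97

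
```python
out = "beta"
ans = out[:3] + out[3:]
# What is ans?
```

Trace (tracking ans):
out = 'beta'  # -> out = 'beta'
ans = out[:3] + out[3:]  # -> ans = 'beta'

Answer: 'beta'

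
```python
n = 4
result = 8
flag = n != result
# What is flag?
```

Trace (tracking flag):
n = 4  # -> n = 4
result = 8  # -> result = 8
flag = n != result  # -> flag = True

Answer: True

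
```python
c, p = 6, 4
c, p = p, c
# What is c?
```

Trace (tracking c):
c, p = (6, 4)  # -> c = 6, p = 4
c, p = (p, c)  # -> c = 4, p = 6

Answer: 4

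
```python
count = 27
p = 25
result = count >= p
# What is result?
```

Answer: True

Derivation:
Trace (tracking result):
count = 27  # -> count = 27
p = 25  # -> p = 25
result = count >= p  # -> result = True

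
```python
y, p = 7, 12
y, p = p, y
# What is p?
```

Trace (tracking p):
y, p = (7, 12)  # -> y = 7, p = 12
y, p = (p, y)  # -> y = 12, p = 7

Answer: 7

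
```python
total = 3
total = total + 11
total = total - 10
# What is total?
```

Answer: 4

Derivation:
Trace (tracking total):
total = 3  # -> total = 3
total = total + 11  # -> total = 14
total = total - 10  # -> total = 4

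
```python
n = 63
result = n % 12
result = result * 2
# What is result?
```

Answer: 6

Derivation:
Trace (tracking result):
n = 63  # -> n = 63
result = n % 12  # -> result = 3
result = result * 2  # -> result = 6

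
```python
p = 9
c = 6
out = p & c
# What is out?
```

Answer: 0

Derivation:
Trace (tracking out):
p = 9  # -> p = 9
c = 6  # -> c = 6
out = p & c  # -> out = 0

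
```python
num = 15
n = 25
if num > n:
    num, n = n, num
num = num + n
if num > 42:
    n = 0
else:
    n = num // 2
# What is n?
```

Trace (tracking n):
num = 15  # -> num = 15
n = 25  # -> n = 25
if num > n:  # condition is False
num = num + n  # -> num = 40
if num > 42:  # condition is False
else:
    n = num // 2  # -> n = 20

Answer: 20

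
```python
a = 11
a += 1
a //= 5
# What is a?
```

Trace (tracking a):
a = 11  # -> a = 11
a += 1  # -> a = 12
a //= 5  # -> a = 2

Answer: 2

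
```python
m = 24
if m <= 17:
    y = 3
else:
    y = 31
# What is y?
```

Answer: 31

Derivation:
Trace (tracking y):
m = 24  # -> m = 24
if m <= 17:  # condition is False
else:
    y = 31  # -> y = 31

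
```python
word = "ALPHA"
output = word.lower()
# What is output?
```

Answer: 'alpha'

Derivation:
Trace (tracking output):
word = 'ALPHA'  # -> word = 'ALPHA'
output = word.lower()  # -> output = 'alpha'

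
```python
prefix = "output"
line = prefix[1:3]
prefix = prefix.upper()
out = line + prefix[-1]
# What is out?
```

Answer: 'utT'

Derivation:
Trace (tracking out):
prefix = 'output'  # -> prefix = 'output'
line = prefix[1:3]  # -> line = 'ut'
prefix = prefix.upper()  # -> prefix = 'OUTPUT'
out = line + prefix[-1]  # -> out = 'utT'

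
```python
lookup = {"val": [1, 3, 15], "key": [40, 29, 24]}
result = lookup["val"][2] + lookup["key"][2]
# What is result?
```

Answer: 39

Derivation:
Trace (tracking result):
lookup = {'val': [1, 3, 15], 'key': [40, 29, 24]}  # -> lookup = {'val': [1, 3, 15], 'key': [40, 29, 24]}
result = lookup['val'][2] + lookup['key'][2]  # -> result = 39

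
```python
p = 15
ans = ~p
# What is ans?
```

Trace (tracking ans):
p = 15  # -> p = 15
ans = ~p  # -> ans = -16

Answer: -16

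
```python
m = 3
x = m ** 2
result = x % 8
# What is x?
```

Answer: 9

Derivation:
Trace (tracking x):
m = 3  # -> m = 3
x = m ** 2  # -> x = 9
result = x % 8  # -> result = 1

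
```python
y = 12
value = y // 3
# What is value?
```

Trace (tracking value):
y = 12  # -> y = 12
value = y // 3  # -> value = 4

Answer: 4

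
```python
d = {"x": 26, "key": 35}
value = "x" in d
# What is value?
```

Answer: True

Derivation:
Trace (tracking value):
d = {'x': 26, 'key': 35}  # -> d = {'x': 26, 'key': 35}
value = 'x' in d  # -> value = True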